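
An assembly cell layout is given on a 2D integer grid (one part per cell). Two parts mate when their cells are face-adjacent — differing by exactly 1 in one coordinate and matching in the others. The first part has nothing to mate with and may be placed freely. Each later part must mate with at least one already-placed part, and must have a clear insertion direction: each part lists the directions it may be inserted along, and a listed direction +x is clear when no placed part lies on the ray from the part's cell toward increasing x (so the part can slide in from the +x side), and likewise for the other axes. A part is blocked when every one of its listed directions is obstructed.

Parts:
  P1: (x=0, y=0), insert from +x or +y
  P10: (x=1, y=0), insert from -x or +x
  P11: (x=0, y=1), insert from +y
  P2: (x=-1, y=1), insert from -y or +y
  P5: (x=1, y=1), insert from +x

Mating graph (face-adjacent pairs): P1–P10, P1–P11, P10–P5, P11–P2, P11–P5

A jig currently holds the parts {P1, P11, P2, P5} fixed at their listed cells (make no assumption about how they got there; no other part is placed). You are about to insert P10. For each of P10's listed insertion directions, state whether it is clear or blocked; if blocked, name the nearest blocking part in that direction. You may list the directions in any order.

+x: clear; -x: blocked by P1

-x: nearest on ray is P1@(0, 0) ⇒ blocked
+x: ray from P10(1, 0) has no placed part ⇒ clear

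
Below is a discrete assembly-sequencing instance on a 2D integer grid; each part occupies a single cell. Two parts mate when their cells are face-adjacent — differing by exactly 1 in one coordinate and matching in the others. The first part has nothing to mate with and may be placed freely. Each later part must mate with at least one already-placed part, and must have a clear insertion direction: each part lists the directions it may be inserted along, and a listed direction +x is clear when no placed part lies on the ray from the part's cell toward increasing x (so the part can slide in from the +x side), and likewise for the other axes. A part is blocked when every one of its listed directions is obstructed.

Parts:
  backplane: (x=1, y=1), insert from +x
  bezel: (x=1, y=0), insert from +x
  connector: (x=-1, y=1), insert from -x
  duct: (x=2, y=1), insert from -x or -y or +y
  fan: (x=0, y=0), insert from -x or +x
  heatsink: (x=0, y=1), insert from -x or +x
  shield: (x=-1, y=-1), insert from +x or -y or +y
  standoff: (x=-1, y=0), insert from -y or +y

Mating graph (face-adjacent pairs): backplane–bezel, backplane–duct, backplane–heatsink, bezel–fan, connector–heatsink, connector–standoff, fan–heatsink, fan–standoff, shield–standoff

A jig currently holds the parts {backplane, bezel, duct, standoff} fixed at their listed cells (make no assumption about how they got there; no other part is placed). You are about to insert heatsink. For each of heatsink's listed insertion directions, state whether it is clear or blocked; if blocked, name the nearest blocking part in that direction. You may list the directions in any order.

-x: ray from heatsink(0, 1) has no placed part ⇒ clear
+x: nearest on ray is backplane@(1, 1) ⇒ blocked

+x: blocked by backplane; -x: clear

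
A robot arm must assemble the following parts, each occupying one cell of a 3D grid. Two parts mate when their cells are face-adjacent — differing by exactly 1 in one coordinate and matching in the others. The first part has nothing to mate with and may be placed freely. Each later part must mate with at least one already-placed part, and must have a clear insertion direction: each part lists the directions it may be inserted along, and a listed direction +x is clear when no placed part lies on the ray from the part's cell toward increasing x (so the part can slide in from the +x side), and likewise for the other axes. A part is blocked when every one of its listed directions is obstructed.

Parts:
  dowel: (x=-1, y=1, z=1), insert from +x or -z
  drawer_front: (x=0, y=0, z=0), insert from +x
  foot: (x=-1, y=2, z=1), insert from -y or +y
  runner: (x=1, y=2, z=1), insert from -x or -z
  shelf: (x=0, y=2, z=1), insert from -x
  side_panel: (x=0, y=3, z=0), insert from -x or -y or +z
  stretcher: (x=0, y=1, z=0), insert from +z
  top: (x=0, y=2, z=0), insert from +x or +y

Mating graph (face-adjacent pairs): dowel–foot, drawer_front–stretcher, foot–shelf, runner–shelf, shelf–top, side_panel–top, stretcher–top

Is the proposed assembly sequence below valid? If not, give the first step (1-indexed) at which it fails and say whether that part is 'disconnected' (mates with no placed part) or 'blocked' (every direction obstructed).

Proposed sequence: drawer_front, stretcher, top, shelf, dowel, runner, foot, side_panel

Invalid at step 5 (disconnected)

1. drawer_front@(0, 0, 0) [+x clear] — {drawer_front}
2. stretcher@(0, 1, 0) [+z clear] — {drawer_front, stretcher}
3. top@(0, 2, 0) [+x clear] — {drawer_front, stretcher, top}
4. shelf@(0, 2, 1) [-x clear] — {drawer_front, shelf, stretcher, top}
5. dowel@(-1, 1, 1) — no placed neighbour ⇒ disconnected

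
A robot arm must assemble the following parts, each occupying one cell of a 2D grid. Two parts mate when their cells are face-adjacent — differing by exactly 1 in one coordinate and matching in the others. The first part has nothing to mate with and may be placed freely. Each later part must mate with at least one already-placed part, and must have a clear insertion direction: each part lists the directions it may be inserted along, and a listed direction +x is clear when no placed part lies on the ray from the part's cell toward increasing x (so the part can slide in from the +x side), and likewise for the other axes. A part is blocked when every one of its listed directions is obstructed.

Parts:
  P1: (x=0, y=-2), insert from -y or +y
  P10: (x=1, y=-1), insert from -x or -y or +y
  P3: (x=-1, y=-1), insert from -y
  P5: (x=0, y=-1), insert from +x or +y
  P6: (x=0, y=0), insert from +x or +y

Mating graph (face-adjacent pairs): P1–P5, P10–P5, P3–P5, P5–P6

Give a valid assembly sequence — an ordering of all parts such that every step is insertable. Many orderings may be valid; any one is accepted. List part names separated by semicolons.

P6; P5; P3; P1; P10

1. P6@(0, 0) [+x clear] — {P6}
2. P5@(0, -1) [+x clear] — {P5, P6}
3. P3@(-1, -1) [-y clear] — {P3, P5, P6}
4. P1@(0, -2) [-y clear] — {P1, P3, P5, P6}
5. P10@(1, -1) [-y clear] — {P1, P10, P3, P5, P6}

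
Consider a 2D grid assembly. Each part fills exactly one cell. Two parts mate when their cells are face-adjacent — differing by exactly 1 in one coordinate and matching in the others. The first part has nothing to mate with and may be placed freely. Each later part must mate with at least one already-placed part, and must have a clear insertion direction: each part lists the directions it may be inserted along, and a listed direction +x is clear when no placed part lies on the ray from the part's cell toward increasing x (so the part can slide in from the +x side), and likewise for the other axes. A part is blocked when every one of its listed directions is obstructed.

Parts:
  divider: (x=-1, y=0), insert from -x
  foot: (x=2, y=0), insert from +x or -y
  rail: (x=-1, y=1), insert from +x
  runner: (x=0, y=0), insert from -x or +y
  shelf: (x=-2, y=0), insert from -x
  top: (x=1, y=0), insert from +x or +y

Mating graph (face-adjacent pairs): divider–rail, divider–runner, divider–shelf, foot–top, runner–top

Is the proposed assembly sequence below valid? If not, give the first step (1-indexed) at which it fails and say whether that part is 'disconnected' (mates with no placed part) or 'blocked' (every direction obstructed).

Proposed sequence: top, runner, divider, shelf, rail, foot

Valid

1. top@(1, 0) [+x clear] — {top}
2. runner@(0, 0) [-x clear] — {runner, top}
3. divider@(-1, 0) [-x clear] — {divider, runner, top}
4. shelf@(-2, 0) [-x clear] — {divider, runner, shelf, top}
5. rail@(-1, 1) [+x clear] — {divider, rail, runner, shelf, top}
6. foot@(2, 0) [+x clear] — {divider, foot, rail, runner, shelf, top}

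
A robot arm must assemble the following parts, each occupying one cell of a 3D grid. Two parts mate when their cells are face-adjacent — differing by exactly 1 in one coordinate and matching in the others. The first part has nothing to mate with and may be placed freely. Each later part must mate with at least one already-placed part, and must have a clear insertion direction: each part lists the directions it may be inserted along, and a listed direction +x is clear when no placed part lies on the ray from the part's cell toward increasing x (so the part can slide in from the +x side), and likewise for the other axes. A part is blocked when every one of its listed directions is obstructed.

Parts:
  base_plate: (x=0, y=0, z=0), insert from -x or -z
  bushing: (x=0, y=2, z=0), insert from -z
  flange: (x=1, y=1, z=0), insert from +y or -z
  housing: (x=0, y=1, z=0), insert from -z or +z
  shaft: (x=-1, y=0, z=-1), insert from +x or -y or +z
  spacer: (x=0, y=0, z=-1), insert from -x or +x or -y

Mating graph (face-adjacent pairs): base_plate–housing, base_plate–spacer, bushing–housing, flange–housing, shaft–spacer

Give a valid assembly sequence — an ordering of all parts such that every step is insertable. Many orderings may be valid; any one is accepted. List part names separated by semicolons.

1. base_plate@(0, 0, 0) [-x clear] — {base_plate}
2. spacer@(0, 0, -1) [-x clear] — {base_plate, spacer}
3. housing@(0, 1, 0) [-z clear] — {base_plate, housing, spacer}
4. flange@(1, 1, 0) [+y clear] — {base_plate, flange, housing, spacer}
5. bushing@(0, 2, 0) [-z clear] — {base_plate, bushing, flange, housing, spacer}
6. shaft@(-1, 0, -1) [-y clear] — {base_plate, bushing, flange, housing, shaft, spacer}

base_plate; spacer; housing; flange; bushing; shaft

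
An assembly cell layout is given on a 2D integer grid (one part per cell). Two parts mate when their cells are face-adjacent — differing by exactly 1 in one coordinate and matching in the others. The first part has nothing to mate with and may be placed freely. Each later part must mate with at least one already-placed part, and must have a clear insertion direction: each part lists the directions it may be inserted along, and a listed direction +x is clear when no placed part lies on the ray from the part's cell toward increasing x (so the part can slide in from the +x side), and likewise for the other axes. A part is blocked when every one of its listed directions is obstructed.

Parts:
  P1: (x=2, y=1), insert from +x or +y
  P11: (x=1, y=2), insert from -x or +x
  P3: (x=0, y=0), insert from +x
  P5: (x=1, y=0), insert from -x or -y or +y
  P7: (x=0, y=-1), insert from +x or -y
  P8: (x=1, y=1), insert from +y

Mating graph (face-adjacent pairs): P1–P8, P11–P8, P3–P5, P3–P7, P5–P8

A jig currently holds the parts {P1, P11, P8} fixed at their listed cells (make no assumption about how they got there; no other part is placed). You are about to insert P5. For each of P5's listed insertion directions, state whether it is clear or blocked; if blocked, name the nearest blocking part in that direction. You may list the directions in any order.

+y: blocked by P8; -x: clear; -y: clear

-x: ray from P5(1, 0) has no placed part ⇒ clear
-y: ray from P5(1, 0) has no placed part ⇒ clear
+y: nearest on ray is P8@(1, 1) ⇒ blocked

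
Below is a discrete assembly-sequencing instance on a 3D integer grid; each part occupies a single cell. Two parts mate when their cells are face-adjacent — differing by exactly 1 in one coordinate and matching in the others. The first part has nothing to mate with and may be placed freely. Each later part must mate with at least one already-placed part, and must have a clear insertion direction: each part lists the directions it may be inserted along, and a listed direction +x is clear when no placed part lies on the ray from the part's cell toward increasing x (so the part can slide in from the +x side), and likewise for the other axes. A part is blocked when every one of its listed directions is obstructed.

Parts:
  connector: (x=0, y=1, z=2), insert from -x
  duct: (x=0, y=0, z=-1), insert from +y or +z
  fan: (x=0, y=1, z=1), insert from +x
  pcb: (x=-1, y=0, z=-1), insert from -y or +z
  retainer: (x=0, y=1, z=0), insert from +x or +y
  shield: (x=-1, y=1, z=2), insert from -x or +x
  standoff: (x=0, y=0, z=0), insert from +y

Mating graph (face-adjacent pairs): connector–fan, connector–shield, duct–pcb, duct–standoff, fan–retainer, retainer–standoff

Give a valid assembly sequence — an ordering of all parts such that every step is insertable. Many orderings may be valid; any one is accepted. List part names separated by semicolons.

duct; pcb; standoff; retainer; fan; connector; shield

1. duct@(0, 0, -1) [+y clear] — {duct}
2. pcb@(-1, 0, -1) [-y clear] — {duct, pcb}
3. standoff@(0, 0, 0) [+y clear] — {duct, pcb, standoff}
4. retainer@(0, 1, 0) [+x clear] — {duct, pcb, retainer, standoff}
5. fan@(0, 1, 1) [+x clear] — {duct, fan, pcb, retainer, standoff}
6. connector@(0, 1, 2) [-x clear] — {connector, duct, fan, pcb, retainer, standoff}
7. shield@(-1, 1, 2) [-x clear] — {connector, duct, fan, pcb, retainer, shield, standoff}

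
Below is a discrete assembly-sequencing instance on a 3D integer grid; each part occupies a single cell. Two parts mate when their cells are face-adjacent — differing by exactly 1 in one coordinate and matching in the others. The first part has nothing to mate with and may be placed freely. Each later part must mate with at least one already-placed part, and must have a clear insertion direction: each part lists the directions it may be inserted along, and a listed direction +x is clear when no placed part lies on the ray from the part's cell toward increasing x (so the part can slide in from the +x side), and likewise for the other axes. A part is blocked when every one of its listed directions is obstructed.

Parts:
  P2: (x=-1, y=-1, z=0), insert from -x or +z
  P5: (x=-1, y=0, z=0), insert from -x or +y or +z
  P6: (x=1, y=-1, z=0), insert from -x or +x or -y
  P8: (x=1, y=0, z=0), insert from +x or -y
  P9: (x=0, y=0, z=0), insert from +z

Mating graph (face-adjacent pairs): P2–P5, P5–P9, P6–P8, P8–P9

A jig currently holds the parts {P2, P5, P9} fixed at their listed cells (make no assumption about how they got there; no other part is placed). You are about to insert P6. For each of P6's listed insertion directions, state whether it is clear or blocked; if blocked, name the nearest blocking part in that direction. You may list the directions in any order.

-x: nearest on ray is P2@(-1, -1, 0) ⇒ blocked
+x: ray from P6(1, -1, 0) has no placed part ⇒ clear
-y: ray from P6(1, -1, 0) has no placed part ⇒ clear

+x: clear; -x: blocked by P2; -y: clear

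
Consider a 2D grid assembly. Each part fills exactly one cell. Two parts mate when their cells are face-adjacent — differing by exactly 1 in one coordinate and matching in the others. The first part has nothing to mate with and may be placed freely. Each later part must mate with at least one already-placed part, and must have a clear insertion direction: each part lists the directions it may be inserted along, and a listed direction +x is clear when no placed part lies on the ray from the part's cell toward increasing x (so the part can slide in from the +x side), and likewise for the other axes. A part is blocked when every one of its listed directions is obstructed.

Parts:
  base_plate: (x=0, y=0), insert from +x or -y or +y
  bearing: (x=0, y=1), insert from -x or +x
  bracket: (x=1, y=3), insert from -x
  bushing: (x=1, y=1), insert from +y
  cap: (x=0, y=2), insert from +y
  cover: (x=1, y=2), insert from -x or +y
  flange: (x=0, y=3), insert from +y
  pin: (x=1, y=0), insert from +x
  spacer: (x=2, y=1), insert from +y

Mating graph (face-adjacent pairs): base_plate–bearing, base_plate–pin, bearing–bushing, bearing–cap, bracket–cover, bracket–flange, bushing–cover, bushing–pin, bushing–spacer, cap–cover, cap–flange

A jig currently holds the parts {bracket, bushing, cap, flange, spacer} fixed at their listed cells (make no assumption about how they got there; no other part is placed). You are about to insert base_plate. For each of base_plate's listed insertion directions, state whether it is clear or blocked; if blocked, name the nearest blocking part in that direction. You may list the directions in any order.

+x: clear; +y: blocked by cap; -y: clear

+x: ray from base_plate(0, 0) has no placed part ⇒ clear
-y: ray from base_plate(0, 0) has no placed part ⇒ clear
+y: nearest on ray is cap@(0, 2) ⇒ blocked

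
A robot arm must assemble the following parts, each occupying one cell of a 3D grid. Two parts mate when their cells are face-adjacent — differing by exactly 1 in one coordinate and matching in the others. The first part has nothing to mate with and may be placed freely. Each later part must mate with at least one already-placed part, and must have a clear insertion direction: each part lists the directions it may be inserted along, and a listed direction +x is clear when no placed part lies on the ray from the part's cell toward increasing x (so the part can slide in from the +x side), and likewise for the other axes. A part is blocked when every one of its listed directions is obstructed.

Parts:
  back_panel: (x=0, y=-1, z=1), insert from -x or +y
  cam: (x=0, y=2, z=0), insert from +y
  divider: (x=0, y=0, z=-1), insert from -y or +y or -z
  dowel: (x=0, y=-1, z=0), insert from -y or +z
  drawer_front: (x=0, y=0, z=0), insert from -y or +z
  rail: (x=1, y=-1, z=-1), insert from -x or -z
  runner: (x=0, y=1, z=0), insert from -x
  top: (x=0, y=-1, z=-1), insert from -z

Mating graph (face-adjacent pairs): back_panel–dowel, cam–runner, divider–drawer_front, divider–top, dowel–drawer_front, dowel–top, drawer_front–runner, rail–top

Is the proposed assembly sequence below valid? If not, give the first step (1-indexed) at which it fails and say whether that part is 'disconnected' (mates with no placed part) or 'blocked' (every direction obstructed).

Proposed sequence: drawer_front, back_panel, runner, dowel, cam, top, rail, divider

1. drawer_front@(0, 0, 0) [-y clear] — {drawer_front}
2. back_panel@(0, -1, 1) — no placed neighbour ⇒ disconnected

Invalid at step 2 (disconnected)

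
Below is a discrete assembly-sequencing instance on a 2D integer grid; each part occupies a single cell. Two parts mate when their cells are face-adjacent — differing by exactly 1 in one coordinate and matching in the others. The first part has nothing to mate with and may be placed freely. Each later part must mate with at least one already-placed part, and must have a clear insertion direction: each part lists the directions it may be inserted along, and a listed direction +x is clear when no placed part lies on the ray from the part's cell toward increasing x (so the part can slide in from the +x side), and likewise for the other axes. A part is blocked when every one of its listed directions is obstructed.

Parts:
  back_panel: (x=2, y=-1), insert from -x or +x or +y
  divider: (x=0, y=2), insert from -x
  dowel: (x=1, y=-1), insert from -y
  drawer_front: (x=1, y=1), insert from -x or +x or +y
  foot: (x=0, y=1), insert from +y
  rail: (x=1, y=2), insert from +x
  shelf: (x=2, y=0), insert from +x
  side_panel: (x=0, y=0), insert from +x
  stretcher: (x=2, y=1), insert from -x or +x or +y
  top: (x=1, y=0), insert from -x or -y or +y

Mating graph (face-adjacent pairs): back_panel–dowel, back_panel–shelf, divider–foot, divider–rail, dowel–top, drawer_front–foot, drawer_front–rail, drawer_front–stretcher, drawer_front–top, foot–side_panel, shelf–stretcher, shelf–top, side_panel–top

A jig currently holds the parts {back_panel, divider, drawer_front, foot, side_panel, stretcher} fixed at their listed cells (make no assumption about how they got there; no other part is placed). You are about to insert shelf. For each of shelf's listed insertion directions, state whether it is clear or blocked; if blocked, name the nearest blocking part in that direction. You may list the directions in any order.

+x: ray from shelf(2, 0) has no placed part ⇒ clear

+x: clear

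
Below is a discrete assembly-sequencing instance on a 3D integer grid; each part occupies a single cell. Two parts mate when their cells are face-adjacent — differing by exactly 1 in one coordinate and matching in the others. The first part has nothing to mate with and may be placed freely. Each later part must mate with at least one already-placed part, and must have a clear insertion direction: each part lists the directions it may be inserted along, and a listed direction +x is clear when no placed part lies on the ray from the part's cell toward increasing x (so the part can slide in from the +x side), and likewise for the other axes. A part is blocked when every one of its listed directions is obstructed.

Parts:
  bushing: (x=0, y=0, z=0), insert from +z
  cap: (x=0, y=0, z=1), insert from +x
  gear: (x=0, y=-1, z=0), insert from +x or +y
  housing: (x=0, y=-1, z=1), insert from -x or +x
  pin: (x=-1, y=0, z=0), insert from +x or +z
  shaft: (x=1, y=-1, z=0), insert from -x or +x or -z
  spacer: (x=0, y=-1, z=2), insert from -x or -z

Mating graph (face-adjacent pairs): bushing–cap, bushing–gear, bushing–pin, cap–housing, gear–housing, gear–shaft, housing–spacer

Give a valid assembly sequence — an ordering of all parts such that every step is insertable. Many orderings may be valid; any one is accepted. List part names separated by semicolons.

1. shaft@(1, -1, 0) [-x clear] — {shaft}
2. gear@(0, -1, 0) [+y clear] — {gear, shaft}
3. housing@(0, -1, 1) [-x clear] — {gear, housing, shaft}
4. spacer@(0, -1, 2) [-x clear] — {gear, housing, shaft, spacer}
5. bushing@(0, 0, 0) [+z clear] — {bushing, gear, housing, shaft, spacer}
6. pin@(-1, 0, 0) [+z clear] — {bushing, gear, housing, pin, shaft, spacer}
7. cap@(0, 0, 1) [+x clear] — {bushing, cap, gear, housing, pin, shaft, spacer}

shaft; gear; housing; spacer; bushing; pin; cap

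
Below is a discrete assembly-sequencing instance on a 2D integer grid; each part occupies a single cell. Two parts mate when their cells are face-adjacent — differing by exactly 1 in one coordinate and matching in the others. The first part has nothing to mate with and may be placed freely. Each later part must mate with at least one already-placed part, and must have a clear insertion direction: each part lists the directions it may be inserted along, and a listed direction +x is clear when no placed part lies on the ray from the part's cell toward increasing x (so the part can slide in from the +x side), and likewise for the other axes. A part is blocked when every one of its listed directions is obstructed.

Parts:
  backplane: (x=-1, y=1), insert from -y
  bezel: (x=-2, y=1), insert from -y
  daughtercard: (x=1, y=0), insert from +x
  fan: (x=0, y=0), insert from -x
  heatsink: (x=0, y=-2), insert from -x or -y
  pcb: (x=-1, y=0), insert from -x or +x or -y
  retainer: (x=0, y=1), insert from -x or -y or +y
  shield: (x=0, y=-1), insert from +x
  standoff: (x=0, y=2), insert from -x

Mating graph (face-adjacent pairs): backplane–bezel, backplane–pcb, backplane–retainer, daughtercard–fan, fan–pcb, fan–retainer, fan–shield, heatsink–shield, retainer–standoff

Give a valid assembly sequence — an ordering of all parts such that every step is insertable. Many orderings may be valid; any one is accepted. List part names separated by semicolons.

1. standoff@(0, 2) [-x clear] — {standoff}
2. retainer@(0, 1) [-x clear] — {retainer, standoff}
3. fan@(0, 0) [-x clear] — {fan, retainer, standoff}
4. daughtercard@(1, 0) [+x clear] — {daughtercard, fan, retainer, standoff}
5. shield@(0, -1) [+x clear] — {daughtercard, fan, retainer, shield, standoff}
6. heatsink@(0, -2) [-x clear] — {daughtercard, fan, heatsink, retainer, shield, standoff}
7. backplane@(-1, 1) [-y clear] — {backplane, daughtercard, fan, heatsink, retainer, shield, standoff}
8. pcb@(-1, 0) [-x clear] — {backplane, daughtercard, fan, heatsink, pcb, retainer, shield, standoff}
9. bezel@(-2, 1) [-y clear] — {backplane, bezel, daughtercard, fan, heatsink, pcb, retainer, shield, standoff}

standoff; retainer; fan; daughtercard; shield; heatsink; backplane; pcb; bezel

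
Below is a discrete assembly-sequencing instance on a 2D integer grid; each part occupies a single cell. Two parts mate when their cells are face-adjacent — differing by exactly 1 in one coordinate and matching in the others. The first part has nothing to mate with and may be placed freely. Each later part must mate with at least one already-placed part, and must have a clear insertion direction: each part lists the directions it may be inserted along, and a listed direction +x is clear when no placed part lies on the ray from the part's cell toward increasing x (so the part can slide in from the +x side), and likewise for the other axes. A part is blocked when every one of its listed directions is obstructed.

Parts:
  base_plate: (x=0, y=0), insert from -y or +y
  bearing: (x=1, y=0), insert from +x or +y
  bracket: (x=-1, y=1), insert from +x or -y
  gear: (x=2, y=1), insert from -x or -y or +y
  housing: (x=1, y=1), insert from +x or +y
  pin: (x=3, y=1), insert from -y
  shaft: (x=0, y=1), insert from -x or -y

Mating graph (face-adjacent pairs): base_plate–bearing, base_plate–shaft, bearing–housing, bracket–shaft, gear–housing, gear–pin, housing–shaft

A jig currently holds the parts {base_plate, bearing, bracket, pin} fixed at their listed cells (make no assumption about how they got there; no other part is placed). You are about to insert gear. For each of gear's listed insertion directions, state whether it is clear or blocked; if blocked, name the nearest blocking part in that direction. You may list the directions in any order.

-x: nearest on ray is bracket@(-1, 1) ⇒ blocked
-y: ray from gear(2, 1) has no placed part ⇒ clear
+y: ray from gear(2, 1) has no placed part ⇒ clear

+y: clear; -x: blocked by bracket; -y: clear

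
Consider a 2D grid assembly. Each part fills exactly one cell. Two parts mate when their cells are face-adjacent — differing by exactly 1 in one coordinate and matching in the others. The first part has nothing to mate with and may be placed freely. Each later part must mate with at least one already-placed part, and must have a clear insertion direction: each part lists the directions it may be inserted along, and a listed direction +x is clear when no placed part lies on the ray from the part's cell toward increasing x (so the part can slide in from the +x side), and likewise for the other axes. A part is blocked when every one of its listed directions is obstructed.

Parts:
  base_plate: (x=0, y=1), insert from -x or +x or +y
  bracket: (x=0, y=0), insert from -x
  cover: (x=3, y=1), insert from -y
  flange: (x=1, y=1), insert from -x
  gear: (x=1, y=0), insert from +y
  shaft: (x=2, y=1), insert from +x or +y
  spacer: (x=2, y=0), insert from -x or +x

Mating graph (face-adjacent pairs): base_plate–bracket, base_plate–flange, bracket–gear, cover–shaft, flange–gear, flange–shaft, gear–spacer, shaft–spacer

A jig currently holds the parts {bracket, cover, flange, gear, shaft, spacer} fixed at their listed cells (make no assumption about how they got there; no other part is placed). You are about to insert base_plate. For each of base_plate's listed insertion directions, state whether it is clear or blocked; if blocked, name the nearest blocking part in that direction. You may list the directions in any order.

-x: ray from base_plate(0, 1) has no placed part ⇒ clear
+x: nearest on ray is flange@(1, 1) ⇒ blocked
+y: ray from base_plate(0, 1) has no placed part ⇒ clear

+x: blocked by flange; +y: clear; -x: clear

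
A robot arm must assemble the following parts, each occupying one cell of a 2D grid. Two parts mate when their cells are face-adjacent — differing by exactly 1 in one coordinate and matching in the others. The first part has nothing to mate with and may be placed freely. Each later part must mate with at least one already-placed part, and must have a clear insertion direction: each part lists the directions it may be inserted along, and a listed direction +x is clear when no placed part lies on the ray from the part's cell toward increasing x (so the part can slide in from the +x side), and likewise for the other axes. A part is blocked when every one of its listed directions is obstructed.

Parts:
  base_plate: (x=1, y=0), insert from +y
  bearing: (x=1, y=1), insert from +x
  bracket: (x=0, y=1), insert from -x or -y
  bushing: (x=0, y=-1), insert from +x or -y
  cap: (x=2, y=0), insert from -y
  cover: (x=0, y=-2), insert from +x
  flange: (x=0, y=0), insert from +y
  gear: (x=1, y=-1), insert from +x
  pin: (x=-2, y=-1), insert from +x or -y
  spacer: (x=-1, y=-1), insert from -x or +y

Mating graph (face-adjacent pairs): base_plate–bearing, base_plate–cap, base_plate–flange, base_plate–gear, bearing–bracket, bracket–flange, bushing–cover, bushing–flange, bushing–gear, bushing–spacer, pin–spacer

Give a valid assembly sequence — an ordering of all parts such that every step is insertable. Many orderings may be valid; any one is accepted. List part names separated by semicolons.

base_plate; cap; bearing; gear; bushing; cover; spacer; pin; flange; bracket

1. base_plate@(1, 0) [+y clear] — {base_plate}
2. cap@(2, 0) [-y clear] — {base_plate, cap}
3. bearing@(1, 1) [+x clear] — {base_plate, bearing, cap}
4. gear@(1, -1) [+x clear] — {base_plate, bearing, cap, gear}
5. bushing@(0, -1) [-y clear] — {base_plate, bearing, bushing, cap, gear}
6. cover@(0, -2) [+x clear] — {base_plate, bearing, bushing, cap, cover, gear}
7. spacer@(-1, -1) [-x clear] — {base_plate, bearing, bushing, cap, cover, gear, spacer}
8. pin@(-2, -1) [-y clear] — {base_plate, bearing, bushing, cap, cover, gear, pin, spacer}
9. flange@(0, 0) [+y clear] — {base_plate, bearing, bushing, cap, cover, flange, gear, pin, spacer}
10. bracket@(0, 1) [-x clear] — {base_plate, bearing, bracket, bushing, cap, cover, flange, gear, pin, spacer}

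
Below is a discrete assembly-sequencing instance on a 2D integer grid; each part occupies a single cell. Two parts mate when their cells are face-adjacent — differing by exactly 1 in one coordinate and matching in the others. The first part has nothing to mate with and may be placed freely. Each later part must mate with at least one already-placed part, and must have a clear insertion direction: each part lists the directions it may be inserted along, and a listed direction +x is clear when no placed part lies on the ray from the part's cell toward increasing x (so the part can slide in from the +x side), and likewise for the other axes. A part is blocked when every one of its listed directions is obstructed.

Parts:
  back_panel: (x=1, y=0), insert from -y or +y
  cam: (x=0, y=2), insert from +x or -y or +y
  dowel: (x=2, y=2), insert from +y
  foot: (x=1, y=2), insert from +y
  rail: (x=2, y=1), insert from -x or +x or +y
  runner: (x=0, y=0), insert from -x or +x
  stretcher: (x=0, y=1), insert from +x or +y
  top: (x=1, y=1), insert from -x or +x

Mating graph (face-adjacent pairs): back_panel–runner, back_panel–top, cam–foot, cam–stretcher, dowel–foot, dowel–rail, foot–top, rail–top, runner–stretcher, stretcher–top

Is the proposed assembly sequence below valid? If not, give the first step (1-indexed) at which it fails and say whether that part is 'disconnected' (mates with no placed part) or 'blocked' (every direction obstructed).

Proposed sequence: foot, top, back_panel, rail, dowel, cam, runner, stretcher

1. foot@(1, 2) [+y clear] — {foot}
2. top@(1, 1) [-x clear] — {foot, top}
3. back_panel@(1, 0) [-y clear] — {back_panel, foot, top}
4. rail@(2, 1) [+x clear] — {back_panel, foot, rail, top}
5. dowel@(2, 2) [+y clear] — {back_panel, dowel, foot, rail, top}
6. cam@(0, 2) [-y clear] — {back_panel, cam, dowel, foot, rail, top}
7. runner@(0, 0) [-x clear] — {back_panel, cam, dowel, foot, rail, runner, top}
8. stretcher@(0, 1) — +x/+y all obstructed ⇒ blocked

Invalid at step 8 (blocked)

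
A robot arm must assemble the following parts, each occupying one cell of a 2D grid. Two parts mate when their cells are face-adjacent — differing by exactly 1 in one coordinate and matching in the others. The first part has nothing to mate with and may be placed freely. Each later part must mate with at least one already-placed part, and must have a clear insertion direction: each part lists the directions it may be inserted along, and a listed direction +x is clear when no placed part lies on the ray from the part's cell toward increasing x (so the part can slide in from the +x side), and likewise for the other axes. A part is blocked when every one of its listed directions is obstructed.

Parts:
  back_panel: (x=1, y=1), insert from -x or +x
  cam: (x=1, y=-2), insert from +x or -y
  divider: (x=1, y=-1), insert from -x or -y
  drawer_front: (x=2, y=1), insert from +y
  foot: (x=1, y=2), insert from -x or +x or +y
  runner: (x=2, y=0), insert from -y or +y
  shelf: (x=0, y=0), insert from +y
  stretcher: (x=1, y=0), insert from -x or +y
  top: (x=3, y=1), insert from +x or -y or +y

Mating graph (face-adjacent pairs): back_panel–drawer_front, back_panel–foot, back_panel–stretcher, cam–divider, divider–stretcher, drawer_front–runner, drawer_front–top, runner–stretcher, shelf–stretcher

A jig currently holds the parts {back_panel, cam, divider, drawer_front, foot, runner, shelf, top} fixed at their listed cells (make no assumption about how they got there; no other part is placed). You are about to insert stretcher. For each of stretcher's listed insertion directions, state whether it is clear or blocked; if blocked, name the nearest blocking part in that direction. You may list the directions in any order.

+y: blocked by back_panel; -x: blocked by shelf

-x: nearest on ray is shelf@(0, 0) ⇒ blocked
+y: nearest on ray is back_panel@(1, 1) ⇒ blocked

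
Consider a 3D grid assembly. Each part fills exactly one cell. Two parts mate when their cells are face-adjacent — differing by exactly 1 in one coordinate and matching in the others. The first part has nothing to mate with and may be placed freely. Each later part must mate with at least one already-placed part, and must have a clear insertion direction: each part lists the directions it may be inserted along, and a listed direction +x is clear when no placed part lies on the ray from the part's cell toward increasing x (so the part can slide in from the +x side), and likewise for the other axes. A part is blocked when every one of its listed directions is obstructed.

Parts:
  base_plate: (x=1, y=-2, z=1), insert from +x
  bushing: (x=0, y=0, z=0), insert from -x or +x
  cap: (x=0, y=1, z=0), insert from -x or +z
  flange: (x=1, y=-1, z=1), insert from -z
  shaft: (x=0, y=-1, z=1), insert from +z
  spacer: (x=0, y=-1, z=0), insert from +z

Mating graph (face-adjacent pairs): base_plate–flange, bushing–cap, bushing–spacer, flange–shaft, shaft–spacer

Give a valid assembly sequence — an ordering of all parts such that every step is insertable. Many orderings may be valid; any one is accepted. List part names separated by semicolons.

1. bushing@(0, 0, 0) [-x clear] — {bushing}
2. cap@(0, 1, 0) [-x clear] — {bushing, cap}
3. spacer@(0, -1, 0) [+z clear] — {bushing, cap, spacer}
4. shaft@(0, -1, 1) [+z clear] — {bushing, cap, shaft, spacer}
5. flange@(1, -1, 1) [-z clear] — {bushing, cap, flange, shaft, spacer}
6. base_plate@(1, -2, 1) [+x clear] — {base_plate, bushing, cap, flange, shaft, spacer}

bushing; cap; spacer; shaft; flange; base_plate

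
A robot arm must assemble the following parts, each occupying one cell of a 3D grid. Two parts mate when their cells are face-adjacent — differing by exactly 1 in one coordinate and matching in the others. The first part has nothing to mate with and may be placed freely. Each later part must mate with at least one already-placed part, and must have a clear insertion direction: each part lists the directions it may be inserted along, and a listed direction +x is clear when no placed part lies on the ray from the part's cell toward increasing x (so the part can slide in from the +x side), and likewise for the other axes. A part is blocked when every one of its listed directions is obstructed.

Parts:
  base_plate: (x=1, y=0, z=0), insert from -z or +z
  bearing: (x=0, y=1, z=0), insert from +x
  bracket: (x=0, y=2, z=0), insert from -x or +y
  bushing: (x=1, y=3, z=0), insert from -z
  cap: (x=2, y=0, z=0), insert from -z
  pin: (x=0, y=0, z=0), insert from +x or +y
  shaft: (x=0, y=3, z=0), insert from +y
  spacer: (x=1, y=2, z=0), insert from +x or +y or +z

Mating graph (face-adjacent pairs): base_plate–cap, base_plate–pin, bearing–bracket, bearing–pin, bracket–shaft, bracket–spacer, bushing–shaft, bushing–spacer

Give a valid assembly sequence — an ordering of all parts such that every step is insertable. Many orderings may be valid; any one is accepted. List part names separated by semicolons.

1. cap@(2, 0, 0) [-z clear] — {cap}
2. base_plate@(1, 0, 0) [-z clear] — {base_plate, cap}
3. pin@(0, 0, 0) [+y clear] — {base_plate, cap, pin}
4. bearing@(0, 1, 0) [+x clear] — {base_plate, bearing, cap, pin}
5. bracket@(0, 2, 0) [-x clear] — {base_plate, bearing, bracket, cap, pin}
6. spacer@(1, 2, 0) [+x clear] — {base_plate, bearing, bracket, cap, pin, spacer}
7. shaft@(0, 3, 0) [+y clear] — {base_plate, bearing, bracket, cap, pin, shaft, spacer}
8. bushing@(1, 3, 0) [-z clear] — {base_plate, bearing, bracket, bushing, cap, pin, shaft, spacer}

cap; base_plate; pin; bearing; bracket; spacer; shaft; bushing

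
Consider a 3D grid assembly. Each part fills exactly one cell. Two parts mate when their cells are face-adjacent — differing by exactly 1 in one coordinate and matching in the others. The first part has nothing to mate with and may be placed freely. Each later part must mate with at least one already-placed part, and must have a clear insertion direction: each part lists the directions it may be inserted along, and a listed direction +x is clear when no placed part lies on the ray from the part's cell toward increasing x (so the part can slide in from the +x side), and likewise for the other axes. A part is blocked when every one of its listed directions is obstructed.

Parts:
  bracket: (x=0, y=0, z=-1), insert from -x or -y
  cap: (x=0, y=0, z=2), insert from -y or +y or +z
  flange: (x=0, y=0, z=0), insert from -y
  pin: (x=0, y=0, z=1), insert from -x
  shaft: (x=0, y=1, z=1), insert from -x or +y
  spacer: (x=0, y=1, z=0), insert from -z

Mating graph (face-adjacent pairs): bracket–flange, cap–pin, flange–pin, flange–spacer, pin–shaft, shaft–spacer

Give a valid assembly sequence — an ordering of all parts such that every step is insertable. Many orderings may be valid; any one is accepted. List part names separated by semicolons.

1. shaft@(0, 1, 1) [-x clear] — {shaft}
2. pin@(0, 0, 1) [-x clear] — {pin, shaft}
3. flange@(0, 0, 0) [-y clear] — {flange, pin, shaft}
4. bracket@(0, 0, -1) [-x clear] — {bracket, flange, pin, shaft}
5. spacer@(0, 1, 0) [-z clear] — {bracket, flange, pin, shaft, spacer}
6. cap@(0, 0, 2) [-y clear] — {bracket, cap, flange, pin, shaft, spacer}

shaft; pin; flange; bracket; spacer; cap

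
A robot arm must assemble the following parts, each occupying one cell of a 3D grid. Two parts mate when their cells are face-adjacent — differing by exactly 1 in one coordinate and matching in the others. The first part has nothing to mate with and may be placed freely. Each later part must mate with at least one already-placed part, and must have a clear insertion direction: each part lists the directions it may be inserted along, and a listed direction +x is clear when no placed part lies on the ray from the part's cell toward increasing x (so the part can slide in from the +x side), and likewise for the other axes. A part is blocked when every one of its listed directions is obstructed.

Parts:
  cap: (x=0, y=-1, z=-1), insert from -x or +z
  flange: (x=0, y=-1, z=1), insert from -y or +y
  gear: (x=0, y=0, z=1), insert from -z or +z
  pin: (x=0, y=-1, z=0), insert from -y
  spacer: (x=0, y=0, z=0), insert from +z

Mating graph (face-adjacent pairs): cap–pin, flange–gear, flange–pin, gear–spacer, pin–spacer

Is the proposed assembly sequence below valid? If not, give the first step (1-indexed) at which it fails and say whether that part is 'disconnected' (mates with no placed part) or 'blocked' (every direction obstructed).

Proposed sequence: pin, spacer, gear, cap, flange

Valid

1. pin@(0, -1, 0) [-y clear] — {pin}
2. spacer@(0, 0, 0) [+z clear] — {pin, spacer}
3. gear@(0, 0, 1) [+z clear] — {gear, pin, spacer}
4. cap@(0, -1, -1) [-x clear] — {cap, gear, pin, spacer}
5. flange@(0, -1, 1) [-y clear] — {cap, flange, gear, pin, spacer}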